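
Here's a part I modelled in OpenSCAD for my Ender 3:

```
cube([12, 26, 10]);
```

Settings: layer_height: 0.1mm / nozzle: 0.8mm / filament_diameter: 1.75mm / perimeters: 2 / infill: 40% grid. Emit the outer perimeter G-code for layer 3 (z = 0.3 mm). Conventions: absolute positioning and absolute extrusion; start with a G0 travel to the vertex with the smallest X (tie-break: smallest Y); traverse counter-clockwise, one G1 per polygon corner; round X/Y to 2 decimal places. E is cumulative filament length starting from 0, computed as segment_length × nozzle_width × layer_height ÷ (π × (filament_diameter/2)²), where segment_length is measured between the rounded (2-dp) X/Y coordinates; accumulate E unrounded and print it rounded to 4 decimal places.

At z = 0.3 mm: the cube is present — its section is the full 12×26 rectangle. The outline is a single polygon with 4 vertices. Extrusion per mm of travel: 0.8 × 0.1 / (π × 0.875²) = 0.033260. Accumulating E over each segment gives final E = 2.5278.

G0 X0.00 Y0.00 Z0.30
G1 X12.00 Y0.00 E0.3991
G1 X12.00 Y26.00 E1.2639
G1 X0.00 Y26.00 E1.6630
G1 X0.00 Y0.00 E2.5278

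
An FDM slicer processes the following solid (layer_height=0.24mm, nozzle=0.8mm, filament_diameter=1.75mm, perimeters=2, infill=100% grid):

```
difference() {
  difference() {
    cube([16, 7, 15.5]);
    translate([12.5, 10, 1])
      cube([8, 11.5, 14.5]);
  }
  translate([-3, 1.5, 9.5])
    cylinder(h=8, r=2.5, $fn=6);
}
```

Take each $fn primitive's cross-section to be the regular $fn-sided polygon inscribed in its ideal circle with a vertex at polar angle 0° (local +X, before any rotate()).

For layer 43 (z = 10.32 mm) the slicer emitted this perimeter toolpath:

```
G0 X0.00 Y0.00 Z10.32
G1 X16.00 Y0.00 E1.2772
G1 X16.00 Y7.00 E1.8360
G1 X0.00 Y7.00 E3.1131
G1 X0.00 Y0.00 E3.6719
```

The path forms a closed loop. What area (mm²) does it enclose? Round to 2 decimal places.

Apply the shoelace formula to the sequence of (X, Y) vertices; enclosed area = 112.00 mm².

112.00 mm²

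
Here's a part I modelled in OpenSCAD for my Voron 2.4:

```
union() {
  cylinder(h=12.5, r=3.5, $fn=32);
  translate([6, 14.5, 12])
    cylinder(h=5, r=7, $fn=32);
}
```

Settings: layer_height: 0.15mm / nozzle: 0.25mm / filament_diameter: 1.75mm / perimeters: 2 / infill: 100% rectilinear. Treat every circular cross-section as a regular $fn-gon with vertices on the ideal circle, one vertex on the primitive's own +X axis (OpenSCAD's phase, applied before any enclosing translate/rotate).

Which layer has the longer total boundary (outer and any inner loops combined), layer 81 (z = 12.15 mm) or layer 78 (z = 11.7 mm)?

layer 81 (z = 12.15 mm)

Layer 81 (z = 12.15): the cylinder: section is a regular 32-gon, circumradius r=3.5 (perimeter = 2·32·3.500·sin(180°/32) = 21.96 mm); the cylinder at (6, 14.5): section is a regular 32-gon, circumradius r=7 (perimeter = 2·32·7.000·sin(180°/32) = 43.91 mm); Merging all regions: the 2 present regions are separate (no shared area or edge), so areas and boundary lengths simply add and each stays a separate island — boundary = 65.87 mm. So its perimeter = 65.87 mm. Layer 78 (z = 11.7): the cylinder: section is a regular 32-gon, circumradius r=3.5 (perimeter = 2·32·3.500·sin(180°/32) = 21.96 mm); the cylinder at (6, 14.5) is absent (z outside [12, 17]); Combining (union): only the r=3.5 cylinder is present, so the union is just that shape — boundary = 21.96 mm. So its perimeter = 21.96 mm. Layer 81 is larger (65.87 vs 21.96 mm).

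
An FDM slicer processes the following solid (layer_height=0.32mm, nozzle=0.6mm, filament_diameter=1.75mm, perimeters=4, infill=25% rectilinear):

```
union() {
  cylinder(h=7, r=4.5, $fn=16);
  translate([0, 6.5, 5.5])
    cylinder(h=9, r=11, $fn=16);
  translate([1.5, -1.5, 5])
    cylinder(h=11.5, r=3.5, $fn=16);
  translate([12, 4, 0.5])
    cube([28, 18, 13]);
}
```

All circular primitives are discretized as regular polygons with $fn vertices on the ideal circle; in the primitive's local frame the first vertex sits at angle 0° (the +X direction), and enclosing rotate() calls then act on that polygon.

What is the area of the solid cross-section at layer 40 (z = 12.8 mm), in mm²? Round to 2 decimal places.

At z = 12.8 mm: the cylinder does not reach this height (z outside [0, 7]); the cylinder at (0, 6.5): section is a regular 16-gon, circumradius r=11 (area = (16/2)·11.000²·sin(360°/16) = 370.44 mm²); the cylinder at (1.5, -1.5): section is a regular 16-gon, circumradius r=3.5 (area = (16/2)·3.500²·sin(360°/16) = 37.50 mm²); the cube at (12, 4) is present — its section is the full 28×18 rectangle (area 504.00 mm²); Merging all regions: the regions partially overlap — summed areas 911.94 mm² minus the doubly-counted overlap 35.04 mm² gives 876.90 mm² — area = 876.90 mm². Overall, the cross-section has 2 separate islands. Net area = 876.90 mm².

876.90 mm²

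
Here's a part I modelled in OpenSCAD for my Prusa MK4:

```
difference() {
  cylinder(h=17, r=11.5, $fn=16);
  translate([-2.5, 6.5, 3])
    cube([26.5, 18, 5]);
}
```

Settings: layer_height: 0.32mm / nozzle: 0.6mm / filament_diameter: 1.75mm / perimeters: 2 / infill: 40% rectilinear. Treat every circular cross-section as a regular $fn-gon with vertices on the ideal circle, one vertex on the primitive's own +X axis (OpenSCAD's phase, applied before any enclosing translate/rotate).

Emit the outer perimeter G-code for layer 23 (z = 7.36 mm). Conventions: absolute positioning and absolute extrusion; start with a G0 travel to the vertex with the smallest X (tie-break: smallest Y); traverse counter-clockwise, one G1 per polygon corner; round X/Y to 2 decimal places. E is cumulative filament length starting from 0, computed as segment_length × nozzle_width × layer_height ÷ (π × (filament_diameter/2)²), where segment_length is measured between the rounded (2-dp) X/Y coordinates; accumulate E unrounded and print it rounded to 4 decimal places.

At z = 7.36 mm: the r=11.5 cylinder gives a regular 16-gon of circumradius 11.5 (constant along its height); the 26.5×18 cube at (-2.5, 6.5) contributes its full rectangle; Subtracting the remaining from the first: starting from the r=11.5 cylinder, the 26.5×18 cube at (-2.5, 6.5) partially overlaps it — only the 43.58 mm² overlap (of its 477.00 mm²) is removed, clipping the outline — 1 connected region. The outline is a single polygon with 16 vertices. Extrusion per mm of travel: 0.6 × 0.32 / (π × 0.875²) = 0.079824. Accumulating E over each segment gives final E = 5.9479.

G0 X-11.50 Y0.00 Z7.36
G1 X-10.62 Y-4.40 E0.3582
G1 X-8.13 Y-8.13 E0.7162
G1 X-4.40 Y-10.62 E1.0742
G1 X0.00 Y-11.50 E1.4323
G1 X4.40 Y-10.62 E1.7905
G1 X8.13 Y-8.13 E2.1485
G1 X10.62 Y-4.40 E2.5065
G1 X11.50 Y0.00 E2.8647
G1 X10.62 Y4.40 E3.2229
G1 X9.22 Y6.50 E3.4244
G1 X-2.50 Y6.50 E4.3599
G1 X-2.50 Y11.00 E4.7191
G1 X-4.40 Y10.62 E4.8738
G1 X-8.13 Y8.13 E5.2318
G1 X-10.62 Y4.40 E5.5898
G1 X-11.50 Y0.00 E5.9479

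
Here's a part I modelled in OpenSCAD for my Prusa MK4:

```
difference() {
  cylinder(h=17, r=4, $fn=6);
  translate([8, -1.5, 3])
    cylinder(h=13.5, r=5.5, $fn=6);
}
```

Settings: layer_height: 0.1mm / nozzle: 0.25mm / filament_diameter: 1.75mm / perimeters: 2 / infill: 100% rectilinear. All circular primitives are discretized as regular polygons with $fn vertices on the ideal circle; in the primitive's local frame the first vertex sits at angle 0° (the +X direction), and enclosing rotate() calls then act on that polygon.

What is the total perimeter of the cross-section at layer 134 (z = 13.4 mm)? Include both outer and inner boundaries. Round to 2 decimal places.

At z = 13.4 mm: the cylinder: section is a regular 6-gon, circumradius r=4 (perimeter = 2·6·4.000·sin(180°/6) = 24.00 mm); the r=5.5 cylinder at (8, -1.5) gives a regular 6-gon of circumradius 5.5 (constant along its height) (perimeter = 2·6·5.500·sin(180°/6) = 33.00 mm); After the difference (first − rest): starting from the r=4 cylinder, the r=5.5 cylinder at (8, -1.5) partially overlaps it — only the 1.30 mm² overlap (of its 78.59 mm²) is removed, clipping the outline — boundary = 24.00 mm. Overall, the cross-section is a single solid region. Total boundary length (outer) = 24.00 mm.

24.00 mm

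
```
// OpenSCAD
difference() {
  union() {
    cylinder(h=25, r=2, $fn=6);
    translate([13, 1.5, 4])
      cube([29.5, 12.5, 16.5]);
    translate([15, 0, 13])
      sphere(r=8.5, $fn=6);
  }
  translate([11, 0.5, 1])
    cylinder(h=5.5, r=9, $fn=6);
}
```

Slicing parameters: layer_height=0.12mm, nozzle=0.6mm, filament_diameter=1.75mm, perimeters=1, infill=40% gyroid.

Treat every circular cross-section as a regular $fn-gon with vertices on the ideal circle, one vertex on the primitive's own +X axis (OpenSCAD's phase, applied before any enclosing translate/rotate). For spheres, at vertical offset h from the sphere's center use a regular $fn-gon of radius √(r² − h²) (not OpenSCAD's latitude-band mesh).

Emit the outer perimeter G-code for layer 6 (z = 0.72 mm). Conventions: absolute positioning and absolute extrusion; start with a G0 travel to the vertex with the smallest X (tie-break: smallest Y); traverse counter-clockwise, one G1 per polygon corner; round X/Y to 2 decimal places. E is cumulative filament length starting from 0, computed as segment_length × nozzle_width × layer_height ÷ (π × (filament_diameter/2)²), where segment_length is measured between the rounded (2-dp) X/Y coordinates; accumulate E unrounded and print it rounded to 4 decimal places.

At z = 0.72 mm: the r=2 cylinder contributes a regular 6-gon of circumradius 2; the cube at (13, 1.5) does not reach this height (z outside [4, 20.5]); the sphere at (15, 0) does not reach this height (|z−center|=12.280 > r=8.5); Taking the union: only the r=2 cylinder is present, so the union is just that shape — 1 connected region; the cylinder at (11, 0.5) is absent (z outside [1, 6.5]); Subtracting the remaining from the first: none of the subtracted shapes is present at this height, so that combined region is unchanged — 1 connected region. The outline is a single polygon with 6 vertices. Extrusion per mm of travel: 0.6 × 0.12 / (π × 0.875²) = 0.029934. Accumulating E over each segment gives final E = 0.3590.

G0 X-2.00 Y0.00 Z0.72
G1 X-1.00 Y-1.73 E0.0598
G1 X1.00 Y-1.73 E0.1197
G1 X2.00 Y0.00 E0.1795
G1 X1.00 Y1.73 E0.2393
G1 X-1.00 Y1.73 E0.2992
G1 X-2.00 Y0.00 E0.3590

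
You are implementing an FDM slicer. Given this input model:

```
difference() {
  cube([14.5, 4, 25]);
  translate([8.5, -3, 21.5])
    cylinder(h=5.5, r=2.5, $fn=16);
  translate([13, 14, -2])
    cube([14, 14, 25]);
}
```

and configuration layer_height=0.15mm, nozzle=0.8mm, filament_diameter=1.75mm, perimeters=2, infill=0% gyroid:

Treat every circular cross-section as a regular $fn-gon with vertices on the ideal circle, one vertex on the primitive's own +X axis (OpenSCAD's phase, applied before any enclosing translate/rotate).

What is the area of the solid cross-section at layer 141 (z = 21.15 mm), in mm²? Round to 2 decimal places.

58.00 mm²

At z = 21.15 mm: the cube is present — its section is the full 14.5×4 rectangle (area 58.00 mm²); the cylinder at (8.5, -3) is absent (z outside [21.5, 27]); the cube at (13, 14) (footprint 14×14) is included at this height (area 196.00 mm²); Subtracting the remaining from the first: starting from the 14.5×4 cube (58.00 mm²), the 14×14 cube at (13, 14) misses the remaining region (no effect) — area = 58.00 mm². Overall, the cross-section is a single solid region. Net area = 58.00 mm².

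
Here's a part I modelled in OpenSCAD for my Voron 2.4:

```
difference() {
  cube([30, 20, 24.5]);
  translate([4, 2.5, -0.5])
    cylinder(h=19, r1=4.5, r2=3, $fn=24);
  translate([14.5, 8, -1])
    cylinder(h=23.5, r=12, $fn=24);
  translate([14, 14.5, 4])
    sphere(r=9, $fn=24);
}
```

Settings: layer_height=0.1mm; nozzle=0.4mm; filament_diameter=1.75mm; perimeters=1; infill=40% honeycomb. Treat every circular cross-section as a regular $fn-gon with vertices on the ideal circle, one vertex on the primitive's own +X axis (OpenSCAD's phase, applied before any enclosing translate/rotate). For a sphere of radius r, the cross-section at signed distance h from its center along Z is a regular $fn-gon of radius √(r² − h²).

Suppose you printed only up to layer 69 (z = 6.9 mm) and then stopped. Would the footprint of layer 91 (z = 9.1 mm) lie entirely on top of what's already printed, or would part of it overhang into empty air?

Compare the two slices. At z = 6.9: the 30×20 cube contributes its full rectangle (area 600.00 mm²); the cone at (4, 2.5) (r1=4.5→r2=3) has section circumradius 3.916 here — a regular 24-gon (area = (24/2)·3.916²·sin(360°/24) = 47.62 mm²); the cylinder at (14.5, 8): section is a regular 24-gon, circumradius r=12 (area = (24/2)·12.000²·sin(360°/24) = 447.24 mm²); the r=9 sphere at (14, 14.5) slices to a regular 24-gon of circumradius 8.520 (√(r²−h²) with h=2.9 from center) (area = (24/2)·8.520²·sin(360°/24) = 225.45 mm²); Taking the first minus the rest: starting from the 30×20 cube (600.00 mm²), the cone at (4, 2.5) partially overlaps it — only the 41.84 mm² overlap (of its 47.62 mm²) is removed, clipping the outline; the r=12 cylinder at (14.5, 8) partially overlaps it — only the 376.72 mm² overlap (of its 447.24 mm²) is removed, clipping the outline; the r=9 sphere at (14, 14.5) partially overlaps it — only the 13.32 mm² overlap (of its 225.45 mm²) is removed, clipping the outline — area = 168.12 mm². At z = 9.1: the cube is present — its section is the full 30×20 rectangle (area 600.00 mm²); the cone at (4, 2.5) contributes a regular 24-gon of circumradius 3.742 (interpolated between r1=4.5 and r2=3 at t=0.505) (area = (24/2)·3.742²·sin(360°/24) = 43.49 mm²); the r=12 cylinder at (14.5, 8) gives a regular 24-gon of circumradius 12 (constant along its height) (area = (24/2)·12.000²·sin(360°/24) = 447.24 mm²); the sphere at (14, 14.5): section is a regular 24-gon, circumradius = √(r²−h²) = √(9²−5.1²) = 7.416 (area = (24/2)·7.416²·sin(360°/24) = 170.79 mm²); Taking the first minus the rest: starting from the 30×20 cube (600.00 mm²), the cone at (4, 2.5) partially overlaps it — only the 38.83 mm² overlap (of its 43.49 mm²) is removed, clipping the outline; the r=12 cylinder at (14.5, 8) partially overlaps it — only the 378.45 mm² overlap (of its 447.24 mm²) is removed, clipping the outline; the r=9 sphere at (14, 14.5) partially overlaps it — only the 6.40 mm² overlap (of its 170.79 mm²) is removed, clipping the outline — area = 176.32 mm². Checking containment: at z = 9.1 the cross-section extends beyond the z = 6.9 cross-section by about 8.20 mm².

part overhangs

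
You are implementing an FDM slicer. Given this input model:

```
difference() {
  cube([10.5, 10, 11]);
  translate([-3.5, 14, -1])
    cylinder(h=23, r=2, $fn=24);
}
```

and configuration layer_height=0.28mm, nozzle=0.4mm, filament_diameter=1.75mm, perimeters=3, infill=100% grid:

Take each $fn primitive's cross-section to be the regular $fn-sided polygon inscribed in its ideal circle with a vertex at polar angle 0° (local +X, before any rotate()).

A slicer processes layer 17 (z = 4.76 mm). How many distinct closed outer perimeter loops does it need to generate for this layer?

At z = 4.76 mm: the cube (footprint 10.5×10) is included at this height; the r=2 cylinder at (-3.5, 14) contributes a regular 24-gon of circumradius 2; Taking the first minus the rest: starting from the 10.5×10 cube, the r=2 cylinder at (-3.5, 14) misses the remaining region (no effect) — 1 connected region. The result has 1 disconnected region.

1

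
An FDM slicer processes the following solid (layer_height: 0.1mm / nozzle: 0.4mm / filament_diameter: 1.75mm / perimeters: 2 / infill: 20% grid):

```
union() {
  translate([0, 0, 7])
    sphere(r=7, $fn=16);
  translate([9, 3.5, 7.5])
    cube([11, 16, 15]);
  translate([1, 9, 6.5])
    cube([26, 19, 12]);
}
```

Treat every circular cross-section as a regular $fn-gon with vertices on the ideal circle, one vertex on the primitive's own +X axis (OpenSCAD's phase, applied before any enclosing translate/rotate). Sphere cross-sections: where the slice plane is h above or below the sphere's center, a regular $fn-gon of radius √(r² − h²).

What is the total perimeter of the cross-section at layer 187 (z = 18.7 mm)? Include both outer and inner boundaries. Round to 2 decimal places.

54.00 mm

At z = 18.7 mm: the sphere does not reach this height (|z−center|=11.700 > r=7); the cube at (9, 3.5) is present — its section is the full 11×16 rectangle (perimeter 54.00 mm); the cube at (1, 9) does not reach this height (z outside [6.5, 18.5]); Merging all regions: only the 11×16 cube at (9, 3.5) is present, so the union is just that shape — boundary = 54.00 mm. Overall, the cross-section is a single solid region. Total boundary length (outer) = 54.00 mm.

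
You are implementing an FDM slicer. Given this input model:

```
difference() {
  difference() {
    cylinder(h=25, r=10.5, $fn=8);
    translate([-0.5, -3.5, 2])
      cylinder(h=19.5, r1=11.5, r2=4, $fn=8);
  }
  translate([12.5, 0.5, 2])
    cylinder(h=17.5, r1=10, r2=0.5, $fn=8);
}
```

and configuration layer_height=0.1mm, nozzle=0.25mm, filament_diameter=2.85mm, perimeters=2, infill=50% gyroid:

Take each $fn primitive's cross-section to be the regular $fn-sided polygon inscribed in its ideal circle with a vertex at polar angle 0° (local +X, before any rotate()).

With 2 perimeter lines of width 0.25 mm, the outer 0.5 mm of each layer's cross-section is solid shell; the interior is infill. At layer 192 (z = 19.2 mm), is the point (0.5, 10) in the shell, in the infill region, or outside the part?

At z = 19.2 mm: the r=10.5 cylinder contributes a regular 8-gon of circumradius 10.5; the cone at (-0.5, -3.5) (r1=11.5→r2=4) has section circumradius 4.885 here — a regular 8-gon; Subtracting the remaining from the first: starting from the r=10.5 cylinder, the cone at (-0.5, -3.5) lies wholly inside it (removes its full 67.48 mm² and its 29.91 mm outline becomes a hole wall) — 1 connected region with 1 hole; the cone at (12.5, 0.5) (r1=10→r2=0.5) has section circumradius 0.663 here — a regular 8-gon; After the difference (first − rest): starting from that combined region, the cone at (12.5, 0.5) misses the remaining region (no effect) — 1 connected region with 1 hole. Overall, the cross-section is one region with 1 hole. The nearest boundary edge runs (0.00, 10.50)→(7.42, 7.42); distance from the point to it = 0.27 mm. The point is inside the cross-section, 0.27 mm from the nearest boundary — within the 0.5 mm shell band (2 × 0.25).

shell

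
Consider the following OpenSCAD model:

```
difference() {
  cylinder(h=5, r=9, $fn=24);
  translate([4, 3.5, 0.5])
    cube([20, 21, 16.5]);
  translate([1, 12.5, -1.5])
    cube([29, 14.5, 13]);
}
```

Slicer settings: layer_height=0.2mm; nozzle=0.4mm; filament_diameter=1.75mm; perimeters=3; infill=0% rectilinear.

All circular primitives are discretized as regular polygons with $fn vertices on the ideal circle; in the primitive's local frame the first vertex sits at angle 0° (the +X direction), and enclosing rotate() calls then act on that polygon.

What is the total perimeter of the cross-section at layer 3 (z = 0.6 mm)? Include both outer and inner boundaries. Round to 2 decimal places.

At z = 0.6 mm: the cylinder: section is a regular 24-gon, circumradius r=9 (perimeter = 2·24·9.000·sin(180°/24) = 56.39 mm); the cube at (4, 3.5) is present — its section is the full 20×21 rectangle (perimeter 82.00 mm); the 29×14.5 cube at (1, 12.5) contributes its full rectangle (perimeter 87.00 mm); Subtracting the remaining from the first: starting from the r=9 cylinder, the 20×21 cube at (4, 3.5) partially overlaps it — only the 11.84 mm² overlap (of its 420.00 mm²) is removed, clipping the outline; the 29×14.5 cube at (1, 12.5) misses the remaining region (no effect) — boundary = 58.77 mm. Overall, the cross-section is a single solid region. Total boundary length (outer) = 58.77 mm.

58.77 mm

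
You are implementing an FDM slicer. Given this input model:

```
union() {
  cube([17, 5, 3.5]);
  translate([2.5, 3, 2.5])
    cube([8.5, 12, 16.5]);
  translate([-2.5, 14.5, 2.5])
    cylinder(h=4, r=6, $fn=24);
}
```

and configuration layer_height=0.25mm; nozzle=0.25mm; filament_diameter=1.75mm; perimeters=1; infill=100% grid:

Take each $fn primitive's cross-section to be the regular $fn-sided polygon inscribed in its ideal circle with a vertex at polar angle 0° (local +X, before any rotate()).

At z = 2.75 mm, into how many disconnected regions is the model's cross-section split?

1

At z = 2.75 mm: the cube (footprint 17×5) is included at this height; the cube at (2.5, 3) (footprint 8.5×12) is included at this height; the r=6 cylinder at (-2.5, 14.5) contributes a regular 24-gon of circumradius 6; Taking the union: the regions partially overlap (shared area 19.62 mm²), so overlapping operands fuse into one piece — 1 connected region. The result has 1 disconnected region.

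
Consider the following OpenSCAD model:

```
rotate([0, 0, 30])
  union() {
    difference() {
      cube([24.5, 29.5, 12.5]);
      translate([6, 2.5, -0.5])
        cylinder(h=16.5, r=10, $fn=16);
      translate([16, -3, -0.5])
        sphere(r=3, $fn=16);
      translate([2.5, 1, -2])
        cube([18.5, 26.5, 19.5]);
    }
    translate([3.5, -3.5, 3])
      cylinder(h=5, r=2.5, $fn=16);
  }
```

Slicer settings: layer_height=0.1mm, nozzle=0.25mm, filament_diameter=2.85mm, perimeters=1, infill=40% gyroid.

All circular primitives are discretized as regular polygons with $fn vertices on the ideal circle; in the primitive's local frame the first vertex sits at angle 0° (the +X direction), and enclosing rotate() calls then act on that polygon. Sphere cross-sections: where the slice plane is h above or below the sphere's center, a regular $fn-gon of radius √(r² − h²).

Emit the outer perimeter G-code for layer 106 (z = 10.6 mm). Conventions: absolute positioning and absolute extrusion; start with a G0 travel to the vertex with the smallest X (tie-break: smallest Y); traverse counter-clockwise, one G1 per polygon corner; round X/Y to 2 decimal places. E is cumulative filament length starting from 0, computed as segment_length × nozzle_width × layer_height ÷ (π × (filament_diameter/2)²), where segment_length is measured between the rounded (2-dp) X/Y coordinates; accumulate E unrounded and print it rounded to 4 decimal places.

At z = 10.6 mm: the 24.5×29.5 cube contributes its full rectangle; the cylinder at (6, 2.5): section is a regular 16-gon, circumradius r=10; the sphere at (16, -3) is not intersected at this z (|z−center|=11.100 > r=3); the 18.5×26.5 cube at (2.5, 1) contributes its full rectangle; Subtracting the remaining from the first: starting from the 24.5×29.5 cube, the r=10 cylinder at (6, 2.5) partially overlaps it — only the 171.23 mm² overlap (of its 306.15 mm²) is removed, clipping the outline; the 18.5×26.5 cube at (2.5, 1) partially overlaps it — only the 359.91 mm² overlap (of its 490.25 mm²) is removed, clipping the outline — 1 connected region; the cylinder at (3.5, -3.5) is not intersected at this z (z outside [3, 8]); Taking the union: only the result so far is present, so the union is just that shape — 1 connected region; (whole slice rotated 30° about Z — lengths, areas and connectivity unchanged). The outline is a single polygon with 11 vertices. Extrusion per mm of travel: 0.25 × 0.1 / (π × 1.425²) = 0.003919. Accumulating E over each segment gives final E = 0.5964.

G0 X-14.75 Y25.55 Z10.60
G1 X-5.14 Y8.91 E0.0753
G1 X-3.99 Y11.25 E0.0855
G1 X-3.74 Y11.47 E0.0868
G1 X-11.58 Y25.07 E0.1483
G1 X4.44 Y34.32 E0.2208
G1 X17.69 Y11.37 E0.3247
G1 X13.10 Y8.72 E0.3455
G1 X13.43 Y7.75 E0.3495
G1 X21.22 Y12.25 E0.3847
G1 X6.47 Y37.80 E0.5003
G1 X-14.75 Y25.55 E0.5964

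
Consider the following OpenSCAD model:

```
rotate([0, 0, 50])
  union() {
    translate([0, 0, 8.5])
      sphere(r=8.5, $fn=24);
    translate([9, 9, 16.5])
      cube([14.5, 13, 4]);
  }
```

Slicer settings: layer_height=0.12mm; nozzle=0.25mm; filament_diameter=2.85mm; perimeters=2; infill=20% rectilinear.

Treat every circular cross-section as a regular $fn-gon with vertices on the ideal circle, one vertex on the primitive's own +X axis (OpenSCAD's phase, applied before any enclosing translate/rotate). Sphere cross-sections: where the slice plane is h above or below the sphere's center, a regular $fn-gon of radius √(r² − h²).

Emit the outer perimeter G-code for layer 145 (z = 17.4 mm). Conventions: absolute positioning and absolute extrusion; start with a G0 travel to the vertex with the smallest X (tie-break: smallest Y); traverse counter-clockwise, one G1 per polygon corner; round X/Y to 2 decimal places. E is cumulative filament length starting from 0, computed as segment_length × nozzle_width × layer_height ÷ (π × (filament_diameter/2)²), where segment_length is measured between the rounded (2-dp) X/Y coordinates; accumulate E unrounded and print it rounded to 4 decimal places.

G0 X-11.07 Y21.04 Z17.40
G1 X-1.11 Y12.68 E0.0612
G1 X8.21 Y23.79 E0.1293
G1 X-1.75 Y32.14 E0.1905
G1 X-11.07 Y21.04 E0.2586

At z = 17.4 mm: the sphere is absent (|z−center|=8.900 > r=8.5); the cube at (9, 9) (footprint 14.5×13) is included at this height; Merging all regions: only the 14.5×13 cube at (9, 9) is present, so the union is just that shape — 1 connected region; (whole slice rotated 50° about Z — lengths, areas and connectivity unchanged). The outline is a single polygon with 4 vertices. Extrusion per mm of travel: 0.25 × 0.12 / (π × 1.425²) = 0.004703. Accumulating E over each segment gives final E = 0.2586.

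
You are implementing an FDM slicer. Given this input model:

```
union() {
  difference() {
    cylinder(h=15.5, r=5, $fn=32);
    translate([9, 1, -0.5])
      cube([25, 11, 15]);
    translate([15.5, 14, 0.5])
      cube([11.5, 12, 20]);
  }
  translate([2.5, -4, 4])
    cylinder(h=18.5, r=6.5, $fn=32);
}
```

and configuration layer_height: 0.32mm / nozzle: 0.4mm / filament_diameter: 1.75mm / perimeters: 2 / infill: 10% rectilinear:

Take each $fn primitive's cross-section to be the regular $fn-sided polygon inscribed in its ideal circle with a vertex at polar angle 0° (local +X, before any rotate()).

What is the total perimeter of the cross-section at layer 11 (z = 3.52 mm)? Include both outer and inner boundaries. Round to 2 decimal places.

At z = 3.52 mm: the cylinder: section is a regular 32-gon, circumradius r=5 (perimeter = 2·32·5.000·sin(180°/32) = 31.37 mm); the cube at (9, 1) (footprint 25×11) is included at this height (perimeter 72.00 mm); the cube at (15.5, 14) is present — its section is the full 11.5×12 rectangle (perimeter 47.00 mm); After the difference (first − rest): starting from the r=5 cylinder, the 25×11 cube at (9, 1) misses the remaining region (no effect); the 11.5×12 cube at (15.5, 14) misses the remaining region (no effect) — boundary = 31.37 mm; the cylinder at (2.5, -4) does not reach this height (z outside [4, 22.5]); Combining (union): only that combined region is present, so the union is just that shape — boundary = 31.37 mm. Overall, the cross-section is a single solid region. Total boundary length (outer) = 31.37 mm.

31.37 mm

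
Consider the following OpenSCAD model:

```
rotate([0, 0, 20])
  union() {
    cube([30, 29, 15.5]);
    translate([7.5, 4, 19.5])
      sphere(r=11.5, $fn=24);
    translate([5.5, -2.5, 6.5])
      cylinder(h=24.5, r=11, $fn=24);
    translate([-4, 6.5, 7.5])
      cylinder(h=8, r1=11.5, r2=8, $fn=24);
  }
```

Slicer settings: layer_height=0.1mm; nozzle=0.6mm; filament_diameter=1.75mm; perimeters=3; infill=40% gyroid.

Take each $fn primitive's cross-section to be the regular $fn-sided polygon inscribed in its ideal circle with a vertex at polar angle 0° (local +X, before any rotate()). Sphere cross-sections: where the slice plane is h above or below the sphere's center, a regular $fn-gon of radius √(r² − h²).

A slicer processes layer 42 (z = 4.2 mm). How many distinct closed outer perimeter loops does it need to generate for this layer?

1

At z = 4.2 mm: the 30×29 cube contributes its full rectangle; the sphere at (7.5, 4) does not reach this height (|z−center|=15.300 > r=11.5); the cylinder at (5.5, -2.5) is not intersected at this z (z outside [6.5, 31]); the cone at (-4, 6.5) is not intersected at this z (z outside [7.5, 15.5]); Merging all regions: only the 30×29 cube is present, so the union is just that shape — 1 connected region; (rotated 20° about Z; rotation is an isometry so areas/perimeters/island counts are preserved). The result has 1 disconnected region.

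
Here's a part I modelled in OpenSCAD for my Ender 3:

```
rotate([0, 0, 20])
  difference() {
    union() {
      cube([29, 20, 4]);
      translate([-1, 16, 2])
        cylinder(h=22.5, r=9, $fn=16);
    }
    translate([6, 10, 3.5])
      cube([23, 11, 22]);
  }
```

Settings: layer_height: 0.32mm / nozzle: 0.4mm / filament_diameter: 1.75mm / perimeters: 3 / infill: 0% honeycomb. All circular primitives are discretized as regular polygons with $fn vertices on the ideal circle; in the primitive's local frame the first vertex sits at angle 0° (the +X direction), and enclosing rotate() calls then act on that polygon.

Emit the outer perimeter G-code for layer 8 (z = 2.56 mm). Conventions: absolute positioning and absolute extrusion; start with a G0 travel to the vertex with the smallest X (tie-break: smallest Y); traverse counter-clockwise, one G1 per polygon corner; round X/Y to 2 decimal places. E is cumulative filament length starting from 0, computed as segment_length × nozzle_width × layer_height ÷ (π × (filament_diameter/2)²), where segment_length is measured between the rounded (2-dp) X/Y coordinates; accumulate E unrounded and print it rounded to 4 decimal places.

At z = 2.56 mm: the cube is present — its section is the full 29×20 rectangle; the r=9 cylinder at (-1, 16) contributes a regular 16-gon of circumradius 9; Merging all regions: the regions partially overlap (shared area 83.43 mm²), so overlapping operands fuse into one piece — 1 connected region; the cube at (6, 10) is not intersected at this z (z outside [3.5, 25.5]); Subtracting the remaining from the first: none of the subtracted shapes is present at this height, so the result so far is unchanged — 1 connected region; (rotated 20° about Z; rotation is an isometry so areas/perimeters/island counts are preserved). The outline is a single polygon with 16 vertices. Extrusion per mm of travel: 0.4 × 0.32 / (π × 0.875²) = 0.053216. Accumulating E over each segment gives final E = 6.2381.

G0 X-15.40 Y15.09 Z2.56
G1 X-14.87 Y11.61 E0.1873
G1 X-13.05 Y8.61 E0.3741
G1 X-10.22 Y6.54 E0.5606
G1 X-6.80 Y5.70 E0.7481
G1 X-3.33 Y6.24 E0.9349
G1 X-2.46 Y6.76 E0.9889
G1 X0.00 Y0.00 E1.3717
G1 X27.25 Y9.92 E2.9149
G1 X20.41 Y28.71 E3.9791
G1 X-0.32 Y21.17 E5.1529
G1 X-2.61 Y22.85 E5.3041
G1 X-6.02 Y23.68 E5.4909
G1 X-9.49 Y23.15 E5.6777
G1 X-12.49 Y21.33 E5.8644
G1 X-14.57 Y18.50 E6.0513
G1 X-15.40 Y15.09 E6.2381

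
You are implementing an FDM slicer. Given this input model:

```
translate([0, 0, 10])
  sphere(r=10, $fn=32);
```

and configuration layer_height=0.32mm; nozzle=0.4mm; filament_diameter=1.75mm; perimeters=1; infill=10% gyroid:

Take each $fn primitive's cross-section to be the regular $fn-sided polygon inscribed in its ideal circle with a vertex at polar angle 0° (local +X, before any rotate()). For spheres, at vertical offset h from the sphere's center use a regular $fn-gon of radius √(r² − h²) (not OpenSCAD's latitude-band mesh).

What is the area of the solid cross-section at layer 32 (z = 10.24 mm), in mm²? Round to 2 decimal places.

At z = 10.24 mm: the sphere: section is a regular 32-gon, circumradius = √(r²−h²) = √(10²−0.24²) = 9.997 (area = (32/2)·9.997²·sin(360°/32) = 311.96 mm²). Overall, the cross-section is a single solid region. Net area = 311.96 mm².

311.96 mm²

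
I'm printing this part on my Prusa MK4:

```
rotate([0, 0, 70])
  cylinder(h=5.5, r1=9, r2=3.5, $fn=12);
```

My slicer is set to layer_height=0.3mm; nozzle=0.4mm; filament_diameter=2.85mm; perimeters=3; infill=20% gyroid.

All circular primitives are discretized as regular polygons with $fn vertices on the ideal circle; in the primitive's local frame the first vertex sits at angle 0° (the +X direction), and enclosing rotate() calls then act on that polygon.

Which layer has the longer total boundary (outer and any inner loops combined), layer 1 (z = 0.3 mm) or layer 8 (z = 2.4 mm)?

layer 1 (z = 0.3 mm)

Layer 1 (z = 0.3): the cone: at t=0.055 of its height the radius interpolates to r₁+(r₂−r₁)t = 8.700, giving a regular 12-gon of that circumradius (perimeter = 2·12·8.700·sin(180°/12) = 54.04 mm); (whole slice rotated 70° about Z — lengths, areas and connectivity unchanged). So its perimeter = 54.04 mm. Layer 8 (z = 2.4): the cone contributes a regular 12-gon of circumradius 6.600 (interpolated between r1=9 and r2=3.5 at t=0.436) (perimeter = 2·12·6.600·sin(180°/12) = 41.00 mm); (whole slice rotated 70° about Z — lengths, areas and connectivity unchanged). So its perimeter = 41.00 mm. Layer 1 is larger (54.04 vs 41.00 mm).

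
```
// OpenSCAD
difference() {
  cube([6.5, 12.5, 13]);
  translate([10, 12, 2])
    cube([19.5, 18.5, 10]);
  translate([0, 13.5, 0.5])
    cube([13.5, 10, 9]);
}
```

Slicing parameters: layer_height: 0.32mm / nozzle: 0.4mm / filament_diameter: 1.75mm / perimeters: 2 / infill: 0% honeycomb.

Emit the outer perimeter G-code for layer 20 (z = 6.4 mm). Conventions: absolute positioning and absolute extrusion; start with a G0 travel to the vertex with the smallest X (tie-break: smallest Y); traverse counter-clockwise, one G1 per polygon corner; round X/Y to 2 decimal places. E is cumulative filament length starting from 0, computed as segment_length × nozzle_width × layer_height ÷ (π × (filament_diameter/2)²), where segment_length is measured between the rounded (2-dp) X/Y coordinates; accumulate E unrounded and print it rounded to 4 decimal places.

G0 X0.00 Y0.00 Z6.40
G1 X6.50 Y0.00 E0.3459
G1 X6.50 Y12.50 E1.0111
G1 X0.00 Y12.50 E1.3570
G1 X0.00 Y0.00 E2.0222

At z = 6.4 mm: the 6.5×12.5 cube contributes its full rectangle; the 19.5×18.5 cube at (10, 12) contributes its full rectangle; the cube at (0, 13.5) is present — its section is the full 13.5×10 rectangle; Subtracting the remaining from the first: starting from the 6.5×12.5 cube, the 19.5×18.5 cube at (10, 12) misses the remaining region (no effect); the 13.5×10 cube at (0, 13.5) misses the remaining region (no effect) — 1 connected region. The outline is a single polygon with 4 vertices. Extrusion per mm of travel: 0.4 × 0.32 / (π × 0.875²) = 0.053216. Accumulating E over each segment gives final E = 2.0222.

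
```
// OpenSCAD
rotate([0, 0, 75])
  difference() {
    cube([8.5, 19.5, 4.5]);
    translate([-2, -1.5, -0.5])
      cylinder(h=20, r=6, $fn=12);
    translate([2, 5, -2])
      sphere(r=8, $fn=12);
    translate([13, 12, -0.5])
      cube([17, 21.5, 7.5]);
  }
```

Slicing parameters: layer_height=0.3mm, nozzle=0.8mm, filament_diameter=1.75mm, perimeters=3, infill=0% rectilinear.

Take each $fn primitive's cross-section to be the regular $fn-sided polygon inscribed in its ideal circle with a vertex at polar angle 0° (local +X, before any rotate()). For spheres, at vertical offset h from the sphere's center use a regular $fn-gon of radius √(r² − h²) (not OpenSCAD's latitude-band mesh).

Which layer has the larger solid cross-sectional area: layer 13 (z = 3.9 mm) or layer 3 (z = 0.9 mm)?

layer 13 (z = 3.9 mm)

Layer 13 (z = 3.9): the 8.5×19.5 cube contributes its full rectangle (area 165.75 mm²); the r=6 cylinder at (-2, -1.5) gives a regular 12-gon of circumradius 6 (constant along its height) (area = (12/2)·6.000²·sin(360°/12) = 108.00 mm²); the r=8 sphere at (2, 5) contributes a regular 12-gon of circumradius √(8²−5.9²) = 5.403 (area = (12/2)·5.403²·sin(360°/12) = 87.57 mm²); the cube at (13, 12) (footprint 17×21.5) is included at this height (area 365.50 mm²); After the difference (first − rest): starting from the 8.5×19.5 cube (165.75 mm²), the r=6 cylinder at (-2, -1.5) partially overlaps it — only the 9.84 mm² overlap (of its 108.00 mm²) is removed, clipping the outline; the r=8 sphere at (2, 5) partially overlaps it — only the 53.92 mm² overlap (of its 87.57 mm²) is removed, clipping the outline; the 17×21.5 cube at (13, 12) misses the remaining region (no effect) — area = 102.00 mm²; (whole slice rotated 75° about Z — lengths, areas and connectivity unchanged). So its area = 102.00 mm². Layer 3 (z = 0.9): the cube is present — its section is the full 8.5×19.5 rectangle (area 165.75 mm²); the r=6 cylinder at (-2, -1.5) gives a regular 12-gon of circumradius 6 (constant along its height) (area = (12/2)·6.000²·sin(360°/12) = 108.00 mm²); the sphere at (2, 5): section is a regular 12-gon, circumradius = √(r²−h²) = √(8²−2.9²) = 7.456 (area = (12/2)·7.456²·sin(360°/12) = 166.77 mm²); the 17×21.5 cube at (13, 12) contributes its full rectangle (area 365.50 mm²); Taking the first minus the rest: starting from the 8.5×19.5 cube (165.75 mm²), the r=6 cylinder at (-2, -1.5) partially overlaps it — only the 9.84 mm² overlap (of its 108.00 mm²) is removed, clipping the outline; the r=8 sphere at (2, 5) partially overlaps it — only the 86.16 mm² overlap (of its 166.77 mm²) is removed, clipping the outline; the 17×21.5 cube at (13, 12) misses the remaining region (no effect) — area = 69.75 mm²; (whole slice rotated 75° about Z — lengths, areas and connectivity unchanged). So its area = 69.75 mm². Layer 13 is larger (102.00 vs 69.75 mm²).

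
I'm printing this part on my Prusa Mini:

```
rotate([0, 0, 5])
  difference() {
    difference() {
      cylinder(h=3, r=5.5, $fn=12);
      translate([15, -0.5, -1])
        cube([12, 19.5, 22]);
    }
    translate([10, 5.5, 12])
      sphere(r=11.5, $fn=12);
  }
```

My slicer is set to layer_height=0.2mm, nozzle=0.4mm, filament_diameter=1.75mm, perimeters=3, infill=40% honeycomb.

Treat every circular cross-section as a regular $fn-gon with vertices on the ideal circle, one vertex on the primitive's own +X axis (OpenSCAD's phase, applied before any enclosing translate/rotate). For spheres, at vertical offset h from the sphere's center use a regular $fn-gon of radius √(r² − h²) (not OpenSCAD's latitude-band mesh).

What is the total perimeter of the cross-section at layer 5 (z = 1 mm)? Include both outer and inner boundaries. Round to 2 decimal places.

34.16 mm

At z = 1 mm: the cylinder: section is a regular 12-gon, circumradius r=5.5 (perimeter = 2·12·5.500·sin(180°/12) = 34.16 mm); the cube at (15, -0.5) is present — its section is the full 12×19.5 rectangle (perimeter 63.00 mm); Subtracting the remaining from the first: starting from the r=5.5 cylinder, the 12×19.5 cube at (15, -0.5) misses the remaining region (no effect) — boundary = 34.16 mm; the r=11.5 sphere at (10, 5.5) contributes a regular 12-gon of circumradius √(11.5²−11²) = 3.354 (perimeter = 2·12·3.354·sin(180°/12) = 20.83 mm); Subtracting the remaining from the first: starting from the result so far, the r=11.5 sphere at (10, 5.5) misses the remaining region (no effect) — boundary = 34.16 mm; (whole slice rotated 5° about Z — lengths, areas and connectivity unchanged). Overall, the cross-section is a single solid region. Total boundary length (outer) = 34.16 mm.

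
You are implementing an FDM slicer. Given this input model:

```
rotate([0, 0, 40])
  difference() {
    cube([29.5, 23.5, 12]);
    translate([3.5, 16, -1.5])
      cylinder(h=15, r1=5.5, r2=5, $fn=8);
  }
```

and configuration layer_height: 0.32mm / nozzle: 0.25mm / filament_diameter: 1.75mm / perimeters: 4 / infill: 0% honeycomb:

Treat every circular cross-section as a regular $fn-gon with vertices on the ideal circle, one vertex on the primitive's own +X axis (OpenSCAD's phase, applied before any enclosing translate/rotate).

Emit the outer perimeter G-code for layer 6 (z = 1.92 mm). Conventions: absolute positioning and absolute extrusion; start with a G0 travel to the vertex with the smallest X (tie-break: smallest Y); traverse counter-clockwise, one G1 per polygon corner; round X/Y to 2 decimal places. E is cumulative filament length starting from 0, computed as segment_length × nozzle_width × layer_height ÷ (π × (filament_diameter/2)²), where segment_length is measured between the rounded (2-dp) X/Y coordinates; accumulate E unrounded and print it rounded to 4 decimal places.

At z = 1.92 mm: the 29.5×23.5 cube contributes its full rectangle; the cone at (3.5, 16) (r1=5.5→r2=5) has section circumradius 5.386 here — a regular 8-gon; Taking the first minus the rest: starting from the 29.5×23.5 cube, the cone at (3.5, 16) partially overlaps it — only the 73.65 mm² overlap (of its 82.05 mm²) is removed, clipping the outline — 1 connected region; (whole slice rotated 40° about Z — lengths, areas and connectivity unchanged). The outline is a single polygon with 11 vertices. Extrusion per mm of travel: 0.25 × 0.32 / (π × 0.875²) = 0.033260. Accumulating E over each segment gives final E = 4.0641.

G0 X-15.11 Y18.00 Z1.92
G1 X-12.81 Y15.27 E0.1187
G1 X-11.07 Y18.63 E0.2446
G1 X-7.13 Y19.87 E0.3820
G1 X-3.48 Y17.97 E0.5188
G1 X-2.24 Y14.04 E0.6559
G1 X-4.14 Y10.38 E0.7930
G1 X-7.75 Y9.24 E0.9190
G1 X0.00 Y0.00 E1.3201
G1 X22.60 Y18.96 E2.3012
G1 X7.49 Y36.96 E3.0829
G1 X-15.11 Y18.00 E4.0641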